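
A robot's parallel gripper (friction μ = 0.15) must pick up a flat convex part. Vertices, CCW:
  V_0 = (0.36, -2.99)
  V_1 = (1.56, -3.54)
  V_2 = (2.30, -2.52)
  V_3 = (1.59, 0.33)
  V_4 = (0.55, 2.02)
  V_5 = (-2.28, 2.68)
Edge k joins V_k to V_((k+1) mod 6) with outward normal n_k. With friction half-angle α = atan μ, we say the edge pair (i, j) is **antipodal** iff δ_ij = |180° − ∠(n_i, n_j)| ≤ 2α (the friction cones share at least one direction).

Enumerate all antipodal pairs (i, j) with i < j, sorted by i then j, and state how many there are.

count = 3; pairs: (0,4), (2,5), (3,5)

α = atan 0.15 = 8.53°;  2α = 17.06°
n_0 = (-0.4167, -0.9091)
n_1 = (+0.8094, -0.5872)
n_2 = (+0.9703, +0.2417)
n_3 = (+0.8517, +0.5241)
n_4 = (+0.2271, +0.9739)
n_5 = (-0.9066, -0.4221)
  (0,1): δ = 101.34°  ·
  (0,2): δ = 51.39°  ·
  (0,3): δ = 33.77°  ·
  (0,4): δ = 11.50°  ✓
  (0,5): δ = 139.59°  ·
  (1,2): δ = 130.05°  ·
  (1,3): δ = 112.43°  ·
  (1,4): δ = 67.17°  ·
  (1,5): δ = 60.93°  ·
  (2,3): δ = 162.38°  ·
  (2,4): δ = 117.12°  ·
  (2,5): δ = 10.98°  ✓
  (3,4): δ = 134.74°  ·
  (3,5): δ = 6.64°  ✓
  (4,5): δ = 51.91°  ·
antipodal pairs: 3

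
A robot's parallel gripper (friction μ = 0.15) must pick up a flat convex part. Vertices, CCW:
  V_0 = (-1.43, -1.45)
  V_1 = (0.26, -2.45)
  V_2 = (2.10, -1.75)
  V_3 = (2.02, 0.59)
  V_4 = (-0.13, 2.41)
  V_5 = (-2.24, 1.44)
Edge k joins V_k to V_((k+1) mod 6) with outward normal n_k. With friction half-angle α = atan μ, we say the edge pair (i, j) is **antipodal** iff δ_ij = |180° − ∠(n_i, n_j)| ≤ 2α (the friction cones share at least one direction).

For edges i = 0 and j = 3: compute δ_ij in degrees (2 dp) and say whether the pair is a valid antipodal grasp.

δ = 9.63°, valid

α = atan 0.15 = 8.53°;  2α = 17.06°
edge 0: e_0 = (+1.69, -1.00);  n_0 = (-0.5092, -0.8606)
edge 3: e_3 = (-2.15, +1.82);  n_3 = (+0.6461, +0.7633)
∠(n_0, n_3) = 170.37°
δ = |180° − 170.37°| = 9.63°
9.63° ≤ 2α = 17.06°  →  valid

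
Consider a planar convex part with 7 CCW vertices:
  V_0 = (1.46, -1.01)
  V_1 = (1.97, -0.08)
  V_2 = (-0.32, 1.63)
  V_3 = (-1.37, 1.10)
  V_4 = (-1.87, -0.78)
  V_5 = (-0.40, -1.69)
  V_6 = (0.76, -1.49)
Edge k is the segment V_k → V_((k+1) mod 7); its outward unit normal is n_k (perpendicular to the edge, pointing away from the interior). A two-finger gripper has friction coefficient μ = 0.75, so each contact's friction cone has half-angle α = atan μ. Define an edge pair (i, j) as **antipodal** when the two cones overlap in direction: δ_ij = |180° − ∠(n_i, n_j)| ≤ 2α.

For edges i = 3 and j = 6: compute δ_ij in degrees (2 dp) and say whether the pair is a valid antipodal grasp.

δ = 40.67°, valid

α = atan 0.75 = 36.87°;  2α = 73.74°
edge 3: e_3 = (-0.50, -1.88);  n_3 = (-0.9664, +0.2570)
edge 6: e_6 = (+0.70, +0.48);  n_6 = (+0.5655, -0.8247)
∠(n_3, n_6) = 139.33°
δ = |180° − 139.33°| = 40.67°
40.67° ≤ 2α = 73.74°  →  valid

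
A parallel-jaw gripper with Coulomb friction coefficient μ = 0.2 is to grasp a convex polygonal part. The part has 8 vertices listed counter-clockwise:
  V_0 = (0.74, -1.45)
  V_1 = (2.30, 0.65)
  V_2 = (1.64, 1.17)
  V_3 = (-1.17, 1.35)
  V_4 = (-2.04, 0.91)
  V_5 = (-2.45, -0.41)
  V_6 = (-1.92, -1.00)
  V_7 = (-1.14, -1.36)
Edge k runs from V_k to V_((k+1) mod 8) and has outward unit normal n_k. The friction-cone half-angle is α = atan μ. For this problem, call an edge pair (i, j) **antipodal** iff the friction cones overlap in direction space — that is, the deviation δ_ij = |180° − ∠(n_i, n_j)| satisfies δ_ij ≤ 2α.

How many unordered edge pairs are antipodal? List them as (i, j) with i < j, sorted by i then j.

α = atan 0.2 = 11.31°;  2α = 22.62°
n_0 = (+0.8027, -0.5963)
n_1 = (+0.6189, +0.7855)
n_2 = (+0.0639, +0.9980)
n_3 = (-0.4513, +0.8924)
n_4 = (-0.9550, +0.2966)
n_5 = (-0.7439, -0.6683)
n_6 = (-0.4191, -0.9080)
n_7 = (-0.0478, -0.9989)
  (0,1): δ = 91.63°  ·
  (0,2): δ = 57.06°  ·
  (0,3): δ = 26.57°  ·
  (0,4): δ = 19.35°  ✓
  (0,5): δ = 78.54°  ·
  (0,6): δ = 101.83°  ·
  (0,7): δ = 123.87°  ·
  (1,2): δ = 145.43°  ·
  (1,3): δ = 114.94°  ·
  (1,4): δ = 69.02°  ·
  (1,5): δ = 9.83°  ✓
  (1,6): δ = 13.46°  ✓
  (1,7): δ = 35.49°  ·
  (2,3): δ = 149.51°  ·
  (2,4): δ = 103.59°  ·
  (2,5): δ = 44.40°  ·
  (2,6): δ = 21.11°  ✓
  (2,7): δ = 0.92°  ✓
  (3,4): δ = 134.08°  ·
  (3,5): δ = 74.89°  ·
  (3,6): δ = 51.60°  ·
  (3,7): δ = 29.57°  ·
  (4,5): δ = 120.81°  ·
  (4,6): δ = 97.52°  ·
  (4,7): δ = 75.49°  ·
  (5,6): δ = 156.71°  ·
  (5,7): δ = 134.67°  ·
  (6,7): δ = 157.97°  ·
antipodal pairs: 5

count = 5; pairs: (0,4), (1,5), (1,6), (2,6), (2,7)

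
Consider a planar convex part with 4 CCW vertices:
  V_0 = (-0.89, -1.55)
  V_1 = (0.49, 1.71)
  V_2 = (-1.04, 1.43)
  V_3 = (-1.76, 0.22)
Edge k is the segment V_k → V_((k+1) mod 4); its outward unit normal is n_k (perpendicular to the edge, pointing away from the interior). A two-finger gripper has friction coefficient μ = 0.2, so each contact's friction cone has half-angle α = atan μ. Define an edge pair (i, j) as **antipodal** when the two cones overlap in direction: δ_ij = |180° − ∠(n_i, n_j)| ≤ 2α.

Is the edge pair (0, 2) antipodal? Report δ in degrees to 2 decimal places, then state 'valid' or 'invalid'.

α = atan 0.2 = 11.31°;  2α = 22.62°
edge 0: e_0 = (+1.38, +3.26);  n_0 = (+0.9209, -0.3898)
edge 2: e_2 = (-0.72, -1.21);  n_2 = (-0.8594, +0.5114)
∠(n_0, n_2) = 172.19°
δ = |180° − 172.19°| = 7.81°
7.81° ≤ 2α = 22.62°  →  valid

δ = 7.81°, valid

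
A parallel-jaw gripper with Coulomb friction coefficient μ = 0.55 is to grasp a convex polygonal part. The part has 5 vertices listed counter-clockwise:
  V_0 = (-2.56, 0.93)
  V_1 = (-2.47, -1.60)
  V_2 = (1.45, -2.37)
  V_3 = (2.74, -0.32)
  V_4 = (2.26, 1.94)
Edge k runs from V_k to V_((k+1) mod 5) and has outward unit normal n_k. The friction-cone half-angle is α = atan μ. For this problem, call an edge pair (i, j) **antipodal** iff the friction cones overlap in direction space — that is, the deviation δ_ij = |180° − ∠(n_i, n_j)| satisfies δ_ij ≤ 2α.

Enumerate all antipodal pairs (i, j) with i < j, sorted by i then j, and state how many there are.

α = atan 0.55 = 28.81°;  2α = 57.62°
n_0 = (-0.9994, -0.0356)
n_1 = (-0.1927, -0.9812)
n_2 = (+0.8464, -0.5326)
n_3 = (+0.9782, +0.2078)
n_4 = (-0.2051, +0.9787)
  (0,1): δ = 103.15°  ·
  (0,2): δ = 34.22°  ✓
  (0,3): δ = 9.95°  ✓
  (0,4): δ = 99.80°  ·
  (1,2): δ = 111.07°  ·
  (1,3): δ = 66.90°  ·
  (1,4): δ = 22.95°  ✓
  (2,3): δ = 135.83°  ·
  (2,4): δ = 45.98°  ✓
  (3,4): δ = 90.16°  ·
antipodal pairs: 4

count = 4; pairs: (0,2), (0,3), (1,4), (2,4)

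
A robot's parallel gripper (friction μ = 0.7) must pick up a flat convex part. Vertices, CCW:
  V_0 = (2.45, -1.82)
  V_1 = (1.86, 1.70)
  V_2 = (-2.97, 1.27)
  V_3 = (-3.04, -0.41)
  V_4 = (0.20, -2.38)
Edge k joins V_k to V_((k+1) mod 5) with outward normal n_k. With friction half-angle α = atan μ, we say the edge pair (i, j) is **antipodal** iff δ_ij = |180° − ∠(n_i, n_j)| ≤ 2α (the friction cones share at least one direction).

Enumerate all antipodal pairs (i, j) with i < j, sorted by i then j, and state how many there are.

count = 4; pairs: (0,2), (0,3), (1,3), (1,4)

α = atan 0.7 = 34.99°;  2α = 69.98°
n_0 = (+0.9862, +0.1653)
n_1 = (-0.0887, +0.9961)
n_2 = (-0.9991, +0.0416)
n_3 = (-0.5195, -0.8545)
n_4 = (+0.2415, -0.9704)
  (0,1): δ = 94.43°  ·
  (0,2): δ = 11.90°  ✓
  (0,3): δ = 49.18°  ✓
  (0,4): δ = 94.46°  ·
  (1,2): δ = 97.47°  ·
  (1,3): δ = 36.39°  ✓
  (1,4): δ = 8.89°  ✓
  (2,3): δ = 118.91°  ·
  (2,4): δ = 73.64°  ·
  (3,4): δ = 134.72°  ·
antipodal pairs: 4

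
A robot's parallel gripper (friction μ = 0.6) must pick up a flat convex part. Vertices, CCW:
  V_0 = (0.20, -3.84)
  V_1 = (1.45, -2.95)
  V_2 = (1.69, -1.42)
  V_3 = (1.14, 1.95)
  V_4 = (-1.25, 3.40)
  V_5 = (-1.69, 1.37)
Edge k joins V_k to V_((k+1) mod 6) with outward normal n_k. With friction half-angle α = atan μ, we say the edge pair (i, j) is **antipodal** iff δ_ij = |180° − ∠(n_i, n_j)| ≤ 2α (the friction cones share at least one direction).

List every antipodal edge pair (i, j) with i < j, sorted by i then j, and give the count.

α = atan 0.6 = 30.96°;  2α = 61.93°
n_0 = (+0.5800, -0.8146)
n_1 = (+0.9879, -0.1550)
n_2 = (+0.9869, +0.1611)
n_3 = (+0.5187, +0.8550)
n_4 = (-0.9773, +0.2118)
n_5 = (-0.9401, -0.3410)
  (0,1): δ = 134.37°  ·
  (0,2): δ = 116.18°  ·
  (0,3): δ = 66.70°  ·
  (0,4): δ = 42.32°  ✓
  (0,5): δ = 74.49°  ·
  (1,2): δ = 161.82°  ·
  (1,3): δ = 112.33°  ·
  (1,4): δ = 3.31°  ✓
  (1,5): δ = 28.85°  ✓
  (2,3): δ = 130.51°  ·
  (2,4): δ = 21.50°  ✓
  (2,5): δ = 10.67°  ✓
  (3,4): δ = 70.98°  ·
  (3,5): δ = 38.82°  ✓
  (4,5): δ = 147.83°  ·
antipodal pairs: 6

count = 6; pairs: (0,4), (1,4), (1,5), (2,4), (2,5), (3,5)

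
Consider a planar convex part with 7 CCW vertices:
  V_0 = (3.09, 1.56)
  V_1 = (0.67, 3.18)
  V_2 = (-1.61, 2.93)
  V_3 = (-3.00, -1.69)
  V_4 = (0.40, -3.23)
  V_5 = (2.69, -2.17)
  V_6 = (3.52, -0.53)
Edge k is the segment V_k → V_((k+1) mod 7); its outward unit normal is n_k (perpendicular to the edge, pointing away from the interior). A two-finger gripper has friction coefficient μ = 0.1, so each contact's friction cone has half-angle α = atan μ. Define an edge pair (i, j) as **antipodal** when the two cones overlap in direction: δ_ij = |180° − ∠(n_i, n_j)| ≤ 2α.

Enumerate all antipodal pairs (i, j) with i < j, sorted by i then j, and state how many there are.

α = atan 0.1 = 5.71°;  2α = 11.42°
n_0 = (+0.5563, +0.8310)
n_1 = (-0.1090, +0.9940)
n_2 = (-0.9576, +0.2881)
n_3 = (-0.4126, -0.9109)
n_4 = (+0.4201, -0.9075)
n_5 = (+0.8922, -0.4516)
n_6 = (+0.9795, +0.2015)
  (0,1): δ = 139.94°  ·
  (0,2): δ = 72.95°  ·
  (0,3): δ = 9.43°  ✓
  (0,4): δ = 58.64°  ·
  (0,5): δ = 96.96°  ·
  (0,6): δ = 135.43°  ·
  (1,2): δ = 113.00°  ·
  (1,3): δ = 30.63°  ·
  (1,4): δ = 18.58°  ·
  (1,5): δ = 56.90°  ·
  (1,6): δ = 95.37°  ·
  (2,3): δ = 97.62°  ·
  (2,4): δ = 48.42°  ·
  (2,5): δ = 10.10°  ✓
  (2,6): δ = 28.37°  ·
  (3,4): δ = 130.79°  ·
  (3,5): δ = 92.48°  ·
  (3,6): δ = 54.01°  ·
  (4,5): δ = 141.68°  ·
  (4,6): δ = 103.21°  ·
  (5,6): δ = 141.53°  ·
antipodal pairs: 2

count = 2; pairs: (0,3), (2,5)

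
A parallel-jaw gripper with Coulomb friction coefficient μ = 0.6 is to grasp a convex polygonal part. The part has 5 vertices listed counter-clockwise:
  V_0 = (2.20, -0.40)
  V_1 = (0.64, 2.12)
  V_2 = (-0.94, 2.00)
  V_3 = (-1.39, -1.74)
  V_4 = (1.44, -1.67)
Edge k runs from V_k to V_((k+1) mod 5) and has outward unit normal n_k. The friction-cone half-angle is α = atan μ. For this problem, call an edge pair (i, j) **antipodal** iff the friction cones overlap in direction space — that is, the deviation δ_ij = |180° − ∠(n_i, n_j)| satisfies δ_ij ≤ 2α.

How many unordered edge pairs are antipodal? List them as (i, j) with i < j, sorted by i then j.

count = 5; pairs: (0,2), (0,3), (1,3), (1,4), (2,4)

α = atan 0.6 = 30.96°;  2α = 61.93°
n_0 = (+0.8503, +0.5264)
n_1 = (-0.0757, +0.9971)
n_2 = (-0.9928, +0.1195)
n_3 = (+0.0247, -0.9997)
n_4 = (+0.8581, -0.5135)
  (0,1): δ = 117.42°  ·
  (0,2): δ = 38.62°  ✓
  (0,3): δ = 59.66°  ✓
  (0,4): δ = 117.34°  ·
  (1,2): δ = 101.20°  ·
  (1,3): δ = 2.93°  ✓
  (1,4): δ = 54.76°  ✓
  (2,3): δ = 81.72°  ·
  (2,4): δ = 24.04°  ✓
  (3,4): δ = 122.31°  ·
antipodal pairs: 5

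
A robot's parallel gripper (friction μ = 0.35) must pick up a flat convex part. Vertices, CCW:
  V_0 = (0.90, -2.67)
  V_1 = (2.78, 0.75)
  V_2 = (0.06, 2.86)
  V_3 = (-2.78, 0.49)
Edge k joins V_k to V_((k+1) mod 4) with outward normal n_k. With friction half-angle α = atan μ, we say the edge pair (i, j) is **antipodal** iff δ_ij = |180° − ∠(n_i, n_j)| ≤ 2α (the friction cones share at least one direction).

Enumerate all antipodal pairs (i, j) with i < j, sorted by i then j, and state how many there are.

α = atan 0.35 = 19.29°;  2α = 38.58°
n_0 = (+0.8763, -0.4817)
n_1 = (+0.6129, +0.7901)
n_2 = (-0.6407, +0.7678)
n_3 = (-0.6515, -0.7587)
  (0,1): δ = 99.00°  ·
  (0,2): δ = 21.36°  ✓
  (0,3): δ = 78.15°  ·
  (1,2): δ = 102.35°  ·
  (1,3): δ = 2.85°  ✓
  (2,3): δ = 80.50°  ·
antipodal pairs: 2

count = 2; pairs: (0,2), (1,3)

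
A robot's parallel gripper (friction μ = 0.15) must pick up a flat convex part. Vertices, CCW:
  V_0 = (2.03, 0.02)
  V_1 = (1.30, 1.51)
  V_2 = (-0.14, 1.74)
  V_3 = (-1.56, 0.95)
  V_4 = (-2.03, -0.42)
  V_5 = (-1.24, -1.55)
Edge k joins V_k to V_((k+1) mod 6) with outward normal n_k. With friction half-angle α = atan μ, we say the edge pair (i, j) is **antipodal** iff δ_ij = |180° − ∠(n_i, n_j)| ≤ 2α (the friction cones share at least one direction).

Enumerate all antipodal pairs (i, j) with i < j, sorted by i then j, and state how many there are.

count = 2; pairs: (0,4), (2,5)

α = atan 0.15 = 8.53°;  2α = 17.06°
n_0 = (+0.8980, +0.4400)
n_1 = (+0.1577, +0.9875)
n_2 = (-0.4862, +0.8739)
n_3 = (-0.9459, +0.3245)
n_4 = (-0.8196, -0.5730)
n_5 = (+0.4328, -0.9015)
  (0,1): δ = 125.18°  ·
  (0,2): δ = 87.01°  ·
  (0,3): δ = 45.04°  ·
  (0,4): δ = 8.86°  ✓
  (0,5): δ = 89.54°  ·
  (1,2): δ = 141.84°  ·
  (1,3): δ = 99.86°  ·
  (1,4): δ = 45.97°  ·
  (1,5): δ = 34.72°  ·
  (2,3): δ = 138.02°  ·
  (2,4): δ = 84.13°  ·
  (2,5): δ = 3.44°  ✓
  (3,4): δ = 126.11°  ·
  (3,5): δ = 45.42°  ·
  (4,5): δ = 99.31°  ·
antipodal pairs: 2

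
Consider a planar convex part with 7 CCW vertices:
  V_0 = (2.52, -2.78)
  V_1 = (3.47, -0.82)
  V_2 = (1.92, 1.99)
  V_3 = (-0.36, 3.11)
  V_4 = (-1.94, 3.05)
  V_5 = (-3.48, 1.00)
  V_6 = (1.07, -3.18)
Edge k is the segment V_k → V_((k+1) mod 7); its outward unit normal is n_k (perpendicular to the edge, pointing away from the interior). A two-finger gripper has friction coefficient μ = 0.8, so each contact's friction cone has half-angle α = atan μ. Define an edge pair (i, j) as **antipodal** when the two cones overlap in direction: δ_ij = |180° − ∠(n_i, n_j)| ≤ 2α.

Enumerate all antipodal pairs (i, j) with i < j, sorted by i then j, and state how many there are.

count = 11; pairs: (0,3), (0,4), (0,5), (1,4), (1,5), (1,6), (2,5), (2,6), (3,5), (3,6), (4,6)

α = atan 0.8 = 38.66°;  2α = 77.32°
n_0 = (+0.8999, -0.4362)
n_1 = (+0.8756, +0.4830)
n_2 = (+0.4409, +0.8976)
n_3 = (-0.0379, +0.9993)
n_4 = (-0.7995, +0.6006)
n_5 = (-0.6765, -0.7364)
n_6 = (+0.2659, -0.9640)
  (0,1): δ = 125.26°  ·
  (0,2): δ = 90.30°  ·
  (0,3): δ = 61.97°  ✓
  (0,4): δ = 11.06°  ✓
  (0,5): δ = 73.29°  ✓
  (0,6): δ = 131.28°  ·
  (1,2): δ = 145.04°  ·
  (1,3): δ = 116.71°  ·
  (1,4): δ = 65.80°  ✓
  (1,5): δ = 18.55°  ✓
  (1,6): δ = 76.54°  ✓
  (2,3): δ = 151.66°  ·
  (2,4): δ = 100.75°  ·
  (2,5): δ = 16.41°  ✓
  (2,6): δ = 41.58°  ✓
  (3,4): δ = 129.09°  ·
  (3,5): δ = 44.75°  ✓
  (3,6): δ = 13.25°  ✓
  (4,5): δ = 95.66°  ·
  (4,6): δ = 37.66°  ✓
  (5,6): δ = 122.00°  ·
antipodal pairs: 11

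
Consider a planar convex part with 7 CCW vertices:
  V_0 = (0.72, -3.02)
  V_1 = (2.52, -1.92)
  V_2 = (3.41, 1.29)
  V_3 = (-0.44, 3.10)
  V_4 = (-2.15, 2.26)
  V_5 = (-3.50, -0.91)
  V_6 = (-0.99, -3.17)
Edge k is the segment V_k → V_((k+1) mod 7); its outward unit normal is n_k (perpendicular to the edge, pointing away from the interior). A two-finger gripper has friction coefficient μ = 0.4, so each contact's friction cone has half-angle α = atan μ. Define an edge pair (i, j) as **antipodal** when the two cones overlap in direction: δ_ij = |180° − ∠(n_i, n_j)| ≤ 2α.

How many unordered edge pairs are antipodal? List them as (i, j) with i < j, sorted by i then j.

α = atan 0.4 = 21.80°;  2α = 43.60°
n_0 = (+0.5215, -0.8533)
n_1 = (+0.9636, -0.2672)
n_2 = (+0.4255, +0.9050)
n_3 = (-0.4409, +0.8976)
n_4 = (-0.9200, +0.3918)
n_5 = (-0.6691, -0.7431)
n_6 = (+0.0874, -0.9962)
  (0,1): δ = 136.93°  ·
  (0,2): δ = 56.61°  ·
  (0,3): δ = 5.27°  ✓
  (0,4): δ = 35.50°  ✓
  (0,5): δ = 106.57°  ·
  (0,6): δ = 153.58°  ·
  (1,2): δ = 99.68°  ·
  (1,3): δ = 48.34°  ·
  (1,4): δ = 7.57°  ✓
  (1,5): δ = 63.50°  ·
  (1,6): δ = 110.51°  ·
  (2,3): δ = 128.66°  ·
  (2,4): δ = 87.89°  ·
  (2,5): δ = 16.82°  ✓
  (2,6): δ = 30.19°  ✓
  (3,4): δ = 139.23°  ·
  (3,5): δ = 68.16°  ·
  (3,6): δ = 21.15°  ✓
  (4,5): δ = 108.93°  ·
  (4,6): δ = 61.92°  ·
  (5,6): δ = 132.99°  ·
antipodal pairs: 6

count = 6; pairs: (0,3), (0,4), (1,4), (2,5), (2,6), (3,6)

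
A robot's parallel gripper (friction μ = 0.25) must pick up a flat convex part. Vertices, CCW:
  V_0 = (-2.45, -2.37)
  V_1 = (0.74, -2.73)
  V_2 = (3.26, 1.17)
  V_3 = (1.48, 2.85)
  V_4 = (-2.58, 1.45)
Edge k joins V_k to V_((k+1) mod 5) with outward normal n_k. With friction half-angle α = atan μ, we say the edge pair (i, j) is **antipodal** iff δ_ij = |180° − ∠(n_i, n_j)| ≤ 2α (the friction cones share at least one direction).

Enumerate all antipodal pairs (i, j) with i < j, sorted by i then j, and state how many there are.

α = atan 0.25 = 14.04°;  2α = 28.07°
n_0 = (-0.1121, -0.9937)
n_1 = (+0.8399, -0.5427)
n_2 = (+0.6864, +0.7272)
n_3 = (-0.3260, +0.9454)
n_4 = (-0.9994, -0.0340)
  (0,1): δ = 116.43°  ·
  (0,2): δ = 36.91°  ·
  (0,3): δ = 25.46°  ✓
  (0,4): δ = 98.39°  ·
  (1,2): δ = 100.48°  ·
  (1,3): δ = 38.11°  ·
  (1,4): δ = 34.82°  ·
  (2,3): δ = 117.63°  ·
  (2,4): δ = 44.71°  ·
  (3,4): δ = 107.08°  ·
antipodal pairs: 1

count = 1; pairs: (0,3)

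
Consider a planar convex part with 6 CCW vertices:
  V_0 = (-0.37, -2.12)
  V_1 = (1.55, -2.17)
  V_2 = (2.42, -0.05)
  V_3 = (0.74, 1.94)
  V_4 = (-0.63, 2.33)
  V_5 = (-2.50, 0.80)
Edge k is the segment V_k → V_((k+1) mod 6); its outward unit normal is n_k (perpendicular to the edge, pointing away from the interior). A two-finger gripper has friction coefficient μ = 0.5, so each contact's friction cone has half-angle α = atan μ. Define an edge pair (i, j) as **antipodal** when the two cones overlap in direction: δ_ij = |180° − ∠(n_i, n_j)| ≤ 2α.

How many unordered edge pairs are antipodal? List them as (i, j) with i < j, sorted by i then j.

α = atan 0.5 = 26.57°;  2α = 53.13°
n_0 = (-0.0260, -0.9997)
n_1 = (+0.9251, -0.3797)
n_2 = (+0.7641, +0.6451)
n_3 = (+0.2738, +0.9618)
n_4 = (-0.6332, +0.7740)
n_5 = (-0.8079, -0.5893)
  (0,1): δ = 110.82°  ·
  (0,2): δ = 48.34°  ✓
  (0,3): δ = 14.40°  ✓
  (0,4): δ = 40.78°  ✓
  (0,5): δ = 127.60°  ·
  (1,2): δ = 117.52°  ·
  (1,3): δ = 83.58°  ·
  (1,4): δ = 28.40°  ✓
  (1,5): δ = 58.42°  ·
  (2,3): δ = 146.06°  ·
  (2,4): δ = 90.88°  ·
  (2,5): δ = 4.06°  ✓
  (3,4): δ = 124.82°  ·
  (3,5): δ = 38.00°  ✓
  (4,5): δ = 93.18°  ·
antipodal pairs: 6

count = 6; pairs: (0,2), (0,3), (0,4), (1,4), (2,5), (3,5)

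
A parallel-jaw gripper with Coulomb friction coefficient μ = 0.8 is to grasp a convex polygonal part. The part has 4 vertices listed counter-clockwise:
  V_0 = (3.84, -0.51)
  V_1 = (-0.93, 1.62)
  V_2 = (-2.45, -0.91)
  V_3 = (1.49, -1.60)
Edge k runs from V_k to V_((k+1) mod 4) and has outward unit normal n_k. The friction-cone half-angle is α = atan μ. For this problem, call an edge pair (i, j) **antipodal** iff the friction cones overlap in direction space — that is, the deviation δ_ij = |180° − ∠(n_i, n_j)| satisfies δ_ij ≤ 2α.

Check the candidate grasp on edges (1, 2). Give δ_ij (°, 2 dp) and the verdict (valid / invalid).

α = atan 0.8 = 38.66°;  2α = 77.32°
edge 1: e_1 = (-1.52, -2.53);  n_1 = (-0.8572, +0.5150)
edge 2: e_2 = (+3.94, -0.69);  n_2 = (-0.1725, -0.9850)
∠(n_1, n_2) = 111.06°
δ = |180° − 111.06°| = 68.94°
68.94° ≤ 2α = 77.32°  →  valid

δ = 68.94°, valid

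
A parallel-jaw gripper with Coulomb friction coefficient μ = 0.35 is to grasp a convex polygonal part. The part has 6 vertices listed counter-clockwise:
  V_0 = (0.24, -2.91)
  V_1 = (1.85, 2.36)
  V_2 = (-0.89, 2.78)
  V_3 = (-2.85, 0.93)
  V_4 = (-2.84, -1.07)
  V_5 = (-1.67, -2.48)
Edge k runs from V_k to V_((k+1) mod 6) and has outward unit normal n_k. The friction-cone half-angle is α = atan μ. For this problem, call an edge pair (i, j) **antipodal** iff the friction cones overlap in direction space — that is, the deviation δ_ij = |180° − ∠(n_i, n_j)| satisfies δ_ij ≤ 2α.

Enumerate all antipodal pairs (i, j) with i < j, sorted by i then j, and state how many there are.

count = 3; pairs: (0,2), (0,3), (1,5)

α = atan 0.35 = 19.29°;  2α = 38.58°
n_0 = (+0.9564, -0.2922)
n_1 = (+0.1515, +0.9885)
n_2 = (-0.6864, +0.7272)
n_3 = (-1.0000, -0.0050)
n_4 = (-0.7696, -0.6386)
n_5 = (-0.2196, -0.9756)
  (0,1): δ = 81.73°  ·
  (0,2): δ = 29.67°  ✓
  (0,3): δ = 17.27°  ✓
  (0,4): δ = 56.67°  ·
  (0,5): δ = 94.30°  ·
  (1,2): δ = 127.94°  ·
  (1,3): δ = 81.00°  ·
  (1,4): δ = 41.60°  ·
  (1,5): δ = 3.97°  ✓
  (2,3): δ = 133.06°  ·
  (2,4): δ = 93.66°  ·
  (2,5): δ = 56.03°  ·
  (3,4): δ = 140.60°  ·
  (3,5): δ = 102.97°  ·
  (4,5): δ = 142.37°  ·
antipodal pairs: 3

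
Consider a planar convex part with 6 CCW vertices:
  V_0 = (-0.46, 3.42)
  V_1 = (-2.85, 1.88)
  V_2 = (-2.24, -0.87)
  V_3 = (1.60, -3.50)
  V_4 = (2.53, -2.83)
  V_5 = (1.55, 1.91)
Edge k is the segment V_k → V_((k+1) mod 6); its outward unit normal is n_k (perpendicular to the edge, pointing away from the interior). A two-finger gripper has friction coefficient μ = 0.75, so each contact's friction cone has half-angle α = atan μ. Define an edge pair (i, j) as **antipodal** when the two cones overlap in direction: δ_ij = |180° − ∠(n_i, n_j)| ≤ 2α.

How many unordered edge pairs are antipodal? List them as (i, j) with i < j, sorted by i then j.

count = 9; pairs: (0,2), (0,3), (0,4), (1,3), (1,4), (1,5), (2,4), (2,5), (3,5)

α = atan 0.75 = 36.87°;  2α = 73.74°
n_0 = (-0.5416, +0.8406)
n_1 = (-0.9763, -0.2166)
n_2 = (-0.5651, -0.8250)
n_3 = (+0.5845, -0.8114)
n_4 = (+0.9793, +0.2025)
n_5 = (+0.6006, +0.7995)
  (0,1): δ = 110.29°  ·
  (0,2): δ = 67.20°  ✓
  (0,3): δ = 2.97°  ✓
  (0,4): δ = 68.89°  ✓
  (0,5): δ = 110.29°  ·
  (1,2): δ = 136.91°  ·
  (1,3): δ = 66.74°  ✓
  (1,4): δ = 0.83°  ✓
  (1,5): δ = 40.58°  ✓
  (2,3): δ = 109.82°  ·
  (2,4): δ = 43.91°  ✓
  (2,5): δ = 2.51°  ✓
  (3,4): δ = 114.09°  ·
  (3,5): δ = 72.69°  ✓
  (4,5): δ = 138.60°  ·
antipodal pairs: 9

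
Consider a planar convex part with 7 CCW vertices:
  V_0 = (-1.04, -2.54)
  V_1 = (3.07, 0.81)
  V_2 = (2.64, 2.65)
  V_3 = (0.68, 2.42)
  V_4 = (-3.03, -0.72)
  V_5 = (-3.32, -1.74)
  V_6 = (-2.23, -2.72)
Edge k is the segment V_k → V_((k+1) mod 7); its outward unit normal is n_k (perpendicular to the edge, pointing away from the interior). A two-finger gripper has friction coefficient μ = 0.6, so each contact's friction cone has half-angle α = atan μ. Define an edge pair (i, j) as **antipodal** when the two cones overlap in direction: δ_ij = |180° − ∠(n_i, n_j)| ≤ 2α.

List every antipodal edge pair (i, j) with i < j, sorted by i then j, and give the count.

α = atan 0.6 = 30.96°;  2α = 61.93°
n_0 = (+0.6318, -0.7751)
n_1 = (+0.9738, +0.2276)
n_2 = (-0.1165, +0.9932)
n_3 = (-0.6460, +0.7633)
n_4 = (-0.9619, +0.2735)
n_5 = (-0.6686, -0.7436)
n_6 = (+0.1496, -0.9888)
  (0,1): δ = 116.03°  ·
  (0,2): δ = 32.49°  ✓
  (0,3): δ = 1.06°  ✓
  (0,4): δ = 34.95°  ✓
  (0,5): δ = 98.86°  ·
  (0,6): δ = 149.42°  ·
  (1,2): δ = 96.46°  ·
  (1,3): δ = 62.91°  ·
  (1,4): δ = 29.02°  ✓
  (1,5): δ = 34.89°  ✓
  (1,6): δ = 85.45°  ·
  (2,3): δ = 146.45°  ·
  (2,4): δ = 112.56°  ·
  (2,5): δ = 48.65°  ✓
  (2,6): δ = 1.91°  ✓
  (3,4): δ = 146.11°  ·
  (3,5): δ = 82.20°  ·
  (3,6): δ = 31.64°  ✓
  (4,5): δ = 116.09°  ·
  (4,6): δ = 65.53°  ·
  (5,6): δ = 129.44°  ·
antipodal pairs: 8

count = 8; pairs: (0,2), (0,3), (0,4), (1,4), (1,5), (2,5), (2,6), (3,6)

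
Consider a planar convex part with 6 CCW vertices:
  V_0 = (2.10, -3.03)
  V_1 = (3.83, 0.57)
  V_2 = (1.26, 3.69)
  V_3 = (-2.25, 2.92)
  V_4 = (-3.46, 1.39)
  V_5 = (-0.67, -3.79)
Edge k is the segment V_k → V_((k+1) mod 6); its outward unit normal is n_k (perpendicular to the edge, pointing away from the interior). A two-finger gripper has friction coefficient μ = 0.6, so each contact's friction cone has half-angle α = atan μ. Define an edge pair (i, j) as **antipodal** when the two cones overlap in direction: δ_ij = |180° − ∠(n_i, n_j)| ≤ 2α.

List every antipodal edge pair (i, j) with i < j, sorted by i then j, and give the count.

α = atan 0.6 = 30.96°;  2α = 61.93°
n_0 = (+0.9013, -0.4331)
n_1 = (+0.7719, +0.6358)
n_2 = (-0.2143, +0.9768)
n_3 = (-0.7844, +0.6203)
n_4 = (-0.8804, -0.4742)
n_5 = (+0.2646, -0.9644)
  (0,1): δ = 114.85°  ·
  (0,2): δ = 51.96°  ✓
  (0,3): δ = 12.67°  ✓
  (0,4): δ = 53.97°  ✓
  (0,5): δ = 131.01°  ·
  (1,2): δ = 117.11°  ·
  (1,3): δ = 77.82°  ·
  (1,4): δ = 11.17°  ✓
  (1,5): δ = 65.86°  ·
  (2,3): δ = 140.71°  ·
  (2,4): δ = 74.07°  ·
  (2,5): δ = 2.97°  ✓
  (3,4): δ = 113.35°  ·
  (3,5): δ = 36.32°  ✓
  (4,5): δ = 102.96°  ·
antipodal pairs: 6

count = 6; pairs: (0,2), (0,3), (0,4), (1,4), (2,5), (3,5)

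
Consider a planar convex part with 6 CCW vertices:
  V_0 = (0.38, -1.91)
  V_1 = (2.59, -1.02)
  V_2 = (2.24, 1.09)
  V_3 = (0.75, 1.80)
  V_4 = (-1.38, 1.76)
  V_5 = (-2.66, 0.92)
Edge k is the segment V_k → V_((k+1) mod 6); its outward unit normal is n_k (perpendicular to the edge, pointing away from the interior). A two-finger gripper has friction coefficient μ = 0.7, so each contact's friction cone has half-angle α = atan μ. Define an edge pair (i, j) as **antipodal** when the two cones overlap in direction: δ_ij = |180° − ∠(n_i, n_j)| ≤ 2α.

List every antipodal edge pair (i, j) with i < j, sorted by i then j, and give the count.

count = 7; pairs: (0,2), (0,3), (0,4), (1,4), (1,5), (2,5), (3,5)

α = atan 0.7 = 34.99°;  2α = 69.98°
n_0 = (+0.3736, -0.9276)
n_1 = (+0.9865, +0.1636)
n_2 = (+0.4302, +0.9027)
n_3 = (-0.0188, +0.9998)
n_4 = (-0.5487, +0.8360)
n_5 = (-0.6814, -0.7319)
  (0,1): δ = 102.52°  ·
  (0,2): δ = 47.41°  ✓
  (0,3): δ = 20.86°  ✓
  (0,4): δ = 11.34°  ✓
  (0,5): δ = 115.11°  ·
  (1,2): δ = 124.90°  ·
  (1,3): δ = 98.34°  ·
  (1,4): δ = 66.14°  ✓
  (1,5): δ = 37.63°  ✓
  (2,3): δ = 153.45°  ·
  (2,4): δ = 121.25°  ·
  (2,5): δ = 17.47°  ✓
  (3,4): δ = 147.80°  ·
  (3,5): δ = 44.03°  ✓
  (4,5): δ = 76.23°  ·
antipodal pairs: 7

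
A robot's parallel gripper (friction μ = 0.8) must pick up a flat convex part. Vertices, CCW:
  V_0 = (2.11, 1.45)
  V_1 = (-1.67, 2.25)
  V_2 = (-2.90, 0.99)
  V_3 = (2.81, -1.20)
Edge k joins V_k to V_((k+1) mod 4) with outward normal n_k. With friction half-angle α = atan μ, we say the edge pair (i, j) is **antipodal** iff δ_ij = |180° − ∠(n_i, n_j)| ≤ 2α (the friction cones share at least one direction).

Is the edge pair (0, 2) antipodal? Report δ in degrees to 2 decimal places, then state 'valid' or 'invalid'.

δ = 9.03°, valid

α = atan 0.8 = 38.66°;  2α = 77.32°
edge 0: e_0 = (-3.78, +0.80);  n_0 = (+0.2071, +0.9783)
edge 2: e_2 = (+5.71, -2.19);  n_2 = (-0.3581, -0.9337)
∠(n_0, n_2) = 170.97°
δ = |180° − 170.97°| = 9.03°
9.03° ≤ 2α = 77.32°  →  valid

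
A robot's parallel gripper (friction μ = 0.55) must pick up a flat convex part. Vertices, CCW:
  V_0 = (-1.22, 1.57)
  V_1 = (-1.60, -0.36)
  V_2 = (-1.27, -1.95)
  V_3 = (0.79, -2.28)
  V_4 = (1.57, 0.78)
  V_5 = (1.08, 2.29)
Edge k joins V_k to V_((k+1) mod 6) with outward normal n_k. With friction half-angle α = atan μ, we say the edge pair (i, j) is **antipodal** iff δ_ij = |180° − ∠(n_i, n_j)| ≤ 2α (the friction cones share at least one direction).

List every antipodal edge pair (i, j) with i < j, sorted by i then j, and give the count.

count = 5; pairs: (0,3), (0,4), (1,3), (1,4), (2,5)

α = atan 0.55 = 28.81°;  2α = 57.62°
n_0 = (-0.9812, +0.1932)
n_1 = (-0.9791, -0.2032)
n_2 = (-0.1582, -0.9874)
n_3 = (+0.9690, -0.2470)
n_4 = (+0.9512, +0.3087)
n_5 = (-0.2987, +0.9543)
  (0,1): δ = 157.14°  ·
  (0,2): δ = 87.96°  ·
  (0,3): δ = 3.16°  ✓
  (0,4): δ = 29.12°  ✓
  (0,5): δ = 118.52°  ·
  (1,2): δ = 110.83°  ·
  (1,3): δ = 26.03°  ✓
  (1,4): δ = 6.25°  ✓
  (1,5): δ = 95.66°  ·
  (2,3): δ = 95.20°  ·
  (2,4): δ = 62.92°  ·
  (2,5): δ = 26.48°  ✓
  (3,4): δ = 147.72°  ·
  (3,5): δ = 58.32°  ·
  (4,5): δ = 90.60°  ·
antipodal pairs: 5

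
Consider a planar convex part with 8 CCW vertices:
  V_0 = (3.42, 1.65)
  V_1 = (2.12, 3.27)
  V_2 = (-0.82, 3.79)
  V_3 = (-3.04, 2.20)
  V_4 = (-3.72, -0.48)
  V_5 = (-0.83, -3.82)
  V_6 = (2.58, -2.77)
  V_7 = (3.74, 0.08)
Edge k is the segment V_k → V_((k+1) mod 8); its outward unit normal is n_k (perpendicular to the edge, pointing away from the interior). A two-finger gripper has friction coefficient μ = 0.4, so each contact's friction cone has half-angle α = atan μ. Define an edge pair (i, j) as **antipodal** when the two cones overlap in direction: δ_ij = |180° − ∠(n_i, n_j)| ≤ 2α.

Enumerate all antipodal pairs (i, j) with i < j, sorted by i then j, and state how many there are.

α = atan 0.4 = 21.80°;  2α = 43.60°
n_0 = (+0.7799, +0.6259)
n_1 = (+0.1742, +0.9847)
n_2 = (-0.5823, +0.8130)
n_3 = (-0.9693, +0.2459)
n_4 = (-0.7562, -0.6543)
n_5 = (+0.2943, -0.9557)
n_6 = (+0.9262, -0.3770)
n_7 = (+0.9799, +0.1997)
  (0,1): δ = 138.78°  ·
  (0,2): δ = 93.14°  ·
  (0,3): δ = 52.98°  ·
  (0,4): δ = 2.12°  ✓
  (0,5): δ = 68.37°  ·
  (0,6): δ = 119.11°  ·
  (0,7): δ = 152.77°  ·
  (1,2): δ = 134.36°  ·
  (1,3): δ = 94.21°  ·
  (1,4): δ = 39.10°  ✓
  (1,5): δ = 27.14°  ✓
  (1,6): δ = 77.88°  ·
  (1,7): δ = 111.55°  ·
  (2,3): δ = 139.85°  ·
  (2,4): δ = 84.74°  ·
  (2,5): δ = 18.50°  ✓
  (2,6): δ = 32.24°  ✓
  (2,7): δ = 65.91°  ·
  (3,4): δ = 124.89°  ·
  (3,5): δ = 58.65°  ·
  (3,6): δ = 7.91°  ✓
  (3,7): δ = 25.76°  ✓
  (4,5): δ = 113.75°  ·
  (4,6): δ = 63.02°  ·
  (4,7): δ = 29.35°  ✓
  (5,6): δ = 129.26°  ·
  (5,7): δ = 95.59°  ·
  (6,7): δ = 146.33°  ·
antipodal pairs: 8

count = 8; pairs: (0,4), (1,4), (1,5), (2,5), (2,6), (3,6), (3,7), (4,7)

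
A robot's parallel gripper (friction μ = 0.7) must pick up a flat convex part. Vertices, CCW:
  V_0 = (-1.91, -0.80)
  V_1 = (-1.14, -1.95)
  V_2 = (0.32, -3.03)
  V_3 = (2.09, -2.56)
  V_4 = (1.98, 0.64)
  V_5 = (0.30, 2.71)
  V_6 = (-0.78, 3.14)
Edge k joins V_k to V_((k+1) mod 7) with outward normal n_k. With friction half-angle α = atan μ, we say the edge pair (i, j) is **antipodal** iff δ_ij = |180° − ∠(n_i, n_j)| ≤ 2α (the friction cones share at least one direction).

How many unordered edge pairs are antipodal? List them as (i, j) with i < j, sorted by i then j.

count = 11; pairs: (0,3), (0,4), (0,5), (1,3), (1,4), (1,5), (2,4), (2,5), (2,6), (3,6), (4,6)

α = atan 0.7 = 34.99°;  2α = 69.98°
n_0 = (-0.8309, -0.5564)
n_1 = (-0.5947, -0.8039)
n_2 = (+0.2566, -0.9665)
n_3 = (+0.9994, +0.0344)
n_4 = (+0.7765, +0.6302)
n_5 = (+0.3699, +0.9291)
n_6 = (-0.9612, +0.2757)
  (0,1): δ = 160.30°  ·
  (0,2): δ = 108.93°  ·
  (0,3): δ = 31.84°  ✓
  (0,4): δ = 5.26°  ✓
  (0,5): δ = 34.49°  ✓
  (0,6): δ = 130.19°  ·
  (1,2): δ = 128.64°  ·
  (1,3): δ = 51.54°  ✓
  (1,4): δ = 14.45°  ✓
  (1,5): δ = 14.78°  ✓
  (1,6): δ = 110.49°  ·
  (2,3): δ = 102.90°  ·
  (2,4): δ = 65.81°  ✓
  (2,5): δ = 36.58°  ✓
  (2,6): δ = 59.13°  ✓
  (3,4): δ = 142.91°  ·
  (3,5): δ = 113.68°  ·
  (3,6): δ = 17.97°  ✓
  (4,5): δ = 150.77°  ·
  (4,6): δ = 55.07°  ✓
  (5,6): δ = 84.29°  ·
antipodal pairs: 11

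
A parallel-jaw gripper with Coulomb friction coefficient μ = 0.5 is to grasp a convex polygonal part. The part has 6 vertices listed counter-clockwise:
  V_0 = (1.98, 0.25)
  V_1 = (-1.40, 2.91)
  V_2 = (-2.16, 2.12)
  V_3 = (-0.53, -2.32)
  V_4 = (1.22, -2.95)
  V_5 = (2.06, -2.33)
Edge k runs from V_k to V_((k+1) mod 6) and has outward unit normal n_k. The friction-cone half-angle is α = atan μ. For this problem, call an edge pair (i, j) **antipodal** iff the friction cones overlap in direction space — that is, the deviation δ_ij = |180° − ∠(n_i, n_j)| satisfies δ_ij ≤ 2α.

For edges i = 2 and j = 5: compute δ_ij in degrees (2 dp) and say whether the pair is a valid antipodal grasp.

α = atan 0.5 = 26.57°;  2α = 53.13°
edge 2: e_2 = (+1.63, -4.44);  n_2 = (-0.9387, -0.3446)
edge 5: e_5 = (-0.08, +2.58);  n_5 = (+0.9995, +0.0310)
∠(n_2, n_5) = 161.62°
δ = |180° − 161.62°| = 18.38°
18.38° ≤ 2α = 53.13°  →  valid

δ = 18.38°, valid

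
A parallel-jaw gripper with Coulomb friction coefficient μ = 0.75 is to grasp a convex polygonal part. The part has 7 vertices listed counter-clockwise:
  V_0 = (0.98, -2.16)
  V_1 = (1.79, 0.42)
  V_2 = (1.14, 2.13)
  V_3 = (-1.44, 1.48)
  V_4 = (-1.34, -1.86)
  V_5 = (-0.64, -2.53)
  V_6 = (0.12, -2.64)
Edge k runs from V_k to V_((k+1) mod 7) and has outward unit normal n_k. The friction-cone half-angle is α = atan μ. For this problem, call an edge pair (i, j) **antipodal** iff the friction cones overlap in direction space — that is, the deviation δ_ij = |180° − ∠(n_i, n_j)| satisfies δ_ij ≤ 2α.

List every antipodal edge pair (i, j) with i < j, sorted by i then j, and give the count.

count = 10; pairs: (0,2), (0,3), (0,4), (1,3), (1,4), (1,5), (2,4), (2,5), (2,6), (3,6)

α = atan 0.75 = 36.87°;  2α = 73.74°
n_0 = (+0.9541, -0.2995)
n_1 = (+0.9347, +0.3553)
n_2 = (-0.2443, +0.9697)
n_3 = (-0.9996, -0.0299)
n_4 = (-0.6915, -0.7224)
n_5 = (-0.1432, -0.9897)
n_6 = (+0.4874, -0.8732)
  (0,1): δ = 141.76°  ·
  (0,2): δ = 58.43°  ✓
  (0,3): δ = 19.14°  ✓
  (0,4): δ = 63.68°  ✓
  (0,5): δ = 99.19°  ·
  (0,6): δ = 136.60°  ·
  (1,2): δ = 96.67°  ·
  (1,3): δ = 19.10°  ✓
  (1,4): δ = 25.44°  ✓
  (1,5): δ = 60.95°  ✓
  (1,6): δ = 98.35°  ·
  (2,3): δ = 102.43°  ·
  (2,4): δ = 57.89°  ✓
  (2,5): δ = 22.38°  ✓
  (2,6): δ = 15.03°  ✓
  (3,4): δ = 135.46°  ·
  (3,5): δ = 99.95°  ·
  (3,6): δ = 62.55°  ✓
  (4,5): δ = 144.49°  ·
  (4,6): δ = 107.09°  ·
  (5,6): δ = 142.60°  ·
antipodal pairs: 10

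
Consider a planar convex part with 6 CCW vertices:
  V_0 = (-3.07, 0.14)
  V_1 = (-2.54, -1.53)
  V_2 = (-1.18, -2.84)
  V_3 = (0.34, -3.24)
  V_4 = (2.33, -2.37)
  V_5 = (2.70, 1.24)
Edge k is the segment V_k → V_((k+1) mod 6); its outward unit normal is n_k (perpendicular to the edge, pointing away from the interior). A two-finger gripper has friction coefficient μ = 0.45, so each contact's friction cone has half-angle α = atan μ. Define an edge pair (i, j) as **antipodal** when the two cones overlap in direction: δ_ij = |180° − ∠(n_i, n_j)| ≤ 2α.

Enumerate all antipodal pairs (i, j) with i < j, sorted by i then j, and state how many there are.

count = 3; pairs: (0,4), (2,5), (3,5)

α = atan 0.45 = 24.23°;  2α = 48.46°
n_0 = (-0.9532, -0.3025)
n_1 = (-0.6937, -0.7202)
n_2 = (-0.2545, -0.9671)
n_3 = (+0.4006, -0.9163)
n_4 = (+0.9948, -0.1020)
n_5 = (-0.1873, +0.9823)
  (0,1): δ = 151.53°  ·
  (0,2): δ = 122.35°  ·
  (0,3): δ = 83.99°  ·
  (0,4): δ = 23.46°  ✓
  (0,5): δ = 83.19°  ·
  (1,2): δ = 150.82°  ·
  (1,3): δ = 112.46°  ·
  (1,4): δ = 51.92°  ·
  (1,5): δ = 54.72°  ·
  (2,3): δ = 141.64°  ·
  (2,4): δ = 81.11°  ·
  (2,5): δ = 25.54°  ✓
  (3,4): δ = 119.47°  ·
  (3,5): δ = 12.82°  ✓
  (4,5): δ = 73.35°  ·
antipodal pairs: 3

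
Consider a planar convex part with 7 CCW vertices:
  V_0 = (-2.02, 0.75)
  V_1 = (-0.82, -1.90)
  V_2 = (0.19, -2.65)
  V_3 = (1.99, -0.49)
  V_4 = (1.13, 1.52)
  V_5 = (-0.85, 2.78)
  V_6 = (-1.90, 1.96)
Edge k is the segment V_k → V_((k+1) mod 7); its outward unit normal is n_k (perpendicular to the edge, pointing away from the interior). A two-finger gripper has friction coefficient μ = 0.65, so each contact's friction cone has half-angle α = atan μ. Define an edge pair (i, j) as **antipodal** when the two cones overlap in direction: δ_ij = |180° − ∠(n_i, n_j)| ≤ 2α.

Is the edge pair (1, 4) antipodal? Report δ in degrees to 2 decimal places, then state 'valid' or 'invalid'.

α = atan 0.65 = 33.02°;  2α = 66.05°
edge 1: e_1 = (+1.01, -0.75);  n_1 = (-0.5962, -0.8029)
edge 4: e_4 = (-1.98, +1.26);  n_4 = (+0.5369, +0.8437)
∠(n_1, n_4) = 175.87°
δ = |180° − 175.87°| = 4.13°
4.13° ≤ 2α = 66.05°  →  valid

δ = 4.13°, valid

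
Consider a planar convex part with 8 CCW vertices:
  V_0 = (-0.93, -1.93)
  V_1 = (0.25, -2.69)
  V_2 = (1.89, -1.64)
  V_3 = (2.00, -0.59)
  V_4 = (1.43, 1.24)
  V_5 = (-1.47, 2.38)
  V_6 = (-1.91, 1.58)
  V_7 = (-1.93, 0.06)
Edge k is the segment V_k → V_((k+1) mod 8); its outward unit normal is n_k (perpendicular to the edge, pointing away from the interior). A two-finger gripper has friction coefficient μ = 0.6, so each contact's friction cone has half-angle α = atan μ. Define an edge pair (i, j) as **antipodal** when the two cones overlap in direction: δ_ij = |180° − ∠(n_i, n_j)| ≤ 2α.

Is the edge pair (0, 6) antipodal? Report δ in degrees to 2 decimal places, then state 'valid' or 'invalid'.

δ = 122.03°, invalid

α = atan 0.6 = 30.96°;  2α = 61.93°
edge 0: e_0 = (+1.18, -0.76);  n_0 = (-0.5415, -0.8407)
edge 6: e_6 = (-0.02, -1.52);  n_6 = (-0.9999, +0.0132)
∠(n_0, n_6) = 57.97°
δ = |180° − 57.97°| = 122.03°
122.03° > 2α = 61.93°  →  invalid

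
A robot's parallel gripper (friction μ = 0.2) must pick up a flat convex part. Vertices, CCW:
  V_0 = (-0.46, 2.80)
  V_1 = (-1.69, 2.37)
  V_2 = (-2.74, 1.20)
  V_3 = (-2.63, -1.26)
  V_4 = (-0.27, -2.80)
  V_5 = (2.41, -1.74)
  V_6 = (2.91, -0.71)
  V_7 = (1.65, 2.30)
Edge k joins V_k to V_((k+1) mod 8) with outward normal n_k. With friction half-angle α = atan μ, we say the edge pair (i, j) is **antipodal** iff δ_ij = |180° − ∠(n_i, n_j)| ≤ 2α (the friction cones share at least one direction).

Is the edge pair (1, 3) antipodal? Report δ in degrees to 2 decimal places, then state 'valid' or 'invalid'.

δ = 81.22°, invalid

α = atan 0.2 = 11.31°;  2α = 22.62°
edge 1: e_1 = (-1.05, -1.17);  n_1 = (-0.7442, +0.6679)
edge 3: e_3 = (+2.36, -1.54);  n_3 = (-0.5465, -0.8375)
∠(n_1, n_3) = 98.78°
δ = |180° − 98.78°| = 81.22°
81.22° > 2α = 22.62°  →  invalid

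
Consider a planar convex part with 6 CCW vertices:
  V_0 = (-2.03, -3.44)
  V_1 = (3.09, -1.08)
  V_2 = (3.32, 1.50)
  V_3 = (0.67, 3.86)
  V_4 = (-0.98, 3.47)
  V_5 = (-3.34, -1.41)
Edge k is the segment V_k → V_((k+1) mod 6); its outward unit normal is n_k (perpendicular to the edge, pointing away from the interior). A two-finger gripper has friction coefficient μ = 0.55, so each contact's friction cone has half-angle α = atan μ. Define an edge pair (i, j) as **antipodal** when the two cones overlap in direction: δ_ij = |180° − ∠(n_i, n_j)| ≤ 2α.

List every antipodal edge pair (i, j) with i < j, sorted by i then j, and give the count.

count = 5; pairs: (0,3), (0,4), (1,4), (1,5), (2,5)

α = atan 0.55 = 28.81°;  2α = 57.62°
n_0 = (+0.4186, -0.9082)
n_1 = (+0.9960, -0.0888)
n_2 = (+0.6651, +0.7468)
n_3 = (-0.2300, +0.9732)
n_4 = (-0.9003, +0.4354)
n_5 = (-0.8402, -0.5422)
  (0,1): δ = 119.84°  ·
  (0,2): δ = 66.43°  ·
  (0,3): δ = 11.45°  ✓
  (0,4): δ = 39.44°  ✓
  (0,5): δ = 98.09°  ·
  (1,2): δ = 126.59°  ·
  (1,3): δ = 71.61°  ·
  (1,4): δ = 20.71°  ✓
  (1,5): δ = 37.93°  ✓
  (2,3): δ = 125.01°  ·
  (2,4): δ = 74.12°  ·
  (2,5): δ = 15.48°  ✓
  (3,4): δ = 129.11°  ·
  (3,5): δ = 70.46°  ·
  (4,5): δ = 121.36°  ·
antipodal pairs: 5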